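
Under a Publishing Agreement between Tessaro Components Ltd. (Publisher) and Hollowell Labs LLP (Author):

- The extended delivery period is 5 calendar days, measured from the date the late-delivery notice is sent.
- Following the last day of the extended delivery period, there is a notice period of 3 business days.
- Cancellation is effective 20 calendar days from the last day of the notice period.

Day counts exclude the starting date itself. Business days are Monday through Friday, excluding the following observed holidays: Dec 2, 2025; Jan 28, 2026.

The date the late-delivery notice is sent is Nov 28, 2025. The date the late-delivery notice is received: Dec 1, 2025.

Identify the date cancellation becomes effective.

Dec 28, 2025

The last day of the extended delivery period: 5 calendar days after Nov 28, 2025 is Dec 3, 2025.
From Wednesday, Dec 3, 2025, 3 business days (Dec 4, Dec 5, Dec 8, skipping weekends) brings us to Monday, Dec 8, 2025, which is the last day of the notice period.
Adding 20 calendar days to Dec 8, 2025 gives Dec 28, 2025, which is the date cancellation becomes effective.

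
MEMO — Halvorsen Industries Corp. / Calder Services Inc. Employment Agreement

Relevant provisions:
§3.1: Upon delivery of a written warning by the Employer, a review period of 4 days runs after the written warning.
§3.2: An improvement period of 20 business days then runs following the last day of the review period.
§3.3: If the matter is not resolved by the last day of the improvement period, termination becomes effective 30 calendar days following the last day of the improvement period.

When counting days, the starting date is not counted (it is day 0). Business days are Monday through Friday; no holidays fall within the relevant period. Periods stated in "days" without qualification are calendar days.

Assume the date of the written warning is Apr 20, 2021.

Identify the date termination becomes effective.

Jun 20, 2021

The last day of the review period: 4 calendar days after Apr 20, 2021 is Apr 24, 2021.
The last day of the improvement period: counting 20 business days from Saturday, Apr 24, 2021 (Apr 26, Apr 27, Apr 28, Apr 29, …, May 19, May 20, May 21, skipping weekends) reaches Friday, May 21, 2021.
The date termination becomes effective: 30 calendar days after May 21, 2021 is Jun 20, 2021.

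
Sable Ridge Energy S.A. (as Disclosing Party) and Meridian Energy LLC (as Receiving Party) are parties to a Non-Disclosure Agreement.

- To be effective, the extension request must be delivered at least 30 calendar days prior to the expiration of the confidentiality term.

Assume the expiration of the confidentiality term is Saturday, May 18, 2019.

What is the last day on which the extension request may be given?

April 18, 2019

May 18, 2019 minus 30 days is April 18, 2019.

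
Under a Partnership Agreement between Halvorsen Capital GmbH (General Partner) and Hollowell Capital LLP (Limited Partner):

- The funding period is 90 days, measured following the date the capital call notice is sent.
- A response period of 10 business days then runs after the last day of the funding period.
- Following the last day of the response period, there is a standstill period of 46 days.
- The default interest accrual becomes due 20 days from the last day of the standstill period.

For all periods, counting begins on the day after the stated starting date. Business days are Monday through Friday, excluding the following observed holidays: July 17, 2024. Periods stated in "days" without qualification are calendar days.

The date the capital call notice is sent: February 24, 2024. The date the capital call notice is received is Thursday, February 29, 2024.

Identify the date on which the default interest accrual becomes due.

The last day of the funding period: 90 calendar days after February 24, 2024 is May 24, 2024.
From Friday, May 24, 2024, 10 business days (May 27, May 28, May 29, May 30, May 31, Jun 3, Jun 4, Jun 5, Jun 6, Jun 7, skipping weekends) brings us to Friday, June 7, 2024, which is the last day of the response period.
Adding 46 calendar days to June 7, 2024 gives July 23, 2024, which is the last day of the standstill period.
Adding 20 calendar days to July 23, 2024 gives August 12, 2024, which is the date on which the default interest accrual becomes due.

August 12, 2024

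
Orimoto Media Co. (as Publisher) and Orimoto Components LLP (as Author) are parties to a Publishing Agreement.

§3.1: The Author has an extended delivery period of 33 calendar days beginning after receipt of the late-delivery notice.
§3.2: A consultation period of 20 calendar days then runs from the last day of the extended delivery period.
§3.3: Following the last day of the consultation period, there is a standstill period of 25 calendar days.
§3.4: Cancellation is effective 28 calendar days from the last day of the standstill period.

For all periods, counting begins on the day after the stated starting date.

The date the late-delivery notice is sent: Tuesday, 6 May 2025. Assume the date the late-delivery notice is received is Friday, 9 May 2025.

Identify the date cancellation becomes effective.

The last day of the extended delivery period: 9 May 2025 + 33 days = 11 June 2025.
The last day of the consultation period: 20 calendar days after 11 June 2025 is 1 July 2025.
The last day of the standstill period: 1 July 2025 + 25 days = 26 July 2025.
Adding 28 calendar days to 26 July 2025 gives 23 August 2025, which is the date cancellation becomes effective.

23 August 2025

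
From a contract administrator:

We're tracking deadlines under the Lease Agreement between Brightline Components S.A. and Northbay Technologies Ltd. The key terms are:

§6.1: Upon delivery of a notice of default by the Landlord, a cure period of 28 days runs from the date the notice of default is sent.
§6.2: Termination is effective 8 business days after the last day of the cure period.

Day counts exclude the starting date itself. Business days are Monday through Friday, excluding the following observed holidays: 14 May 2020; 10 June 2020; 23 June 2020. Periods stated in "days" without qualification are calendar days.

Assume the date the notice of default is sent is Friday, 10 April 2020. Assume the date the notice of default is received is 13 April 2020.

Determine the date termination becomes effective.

Adding 28 calendar days to 10 April 2020 gives 8 May 2020, which is the last day of the cure period.
From Friday, 8 May 2020, 8 business days (May 11, May 12, May 13, May 15, May 18, May 19, May 20, May 21, skipping weekends and the listed holiday on May 14) brings us to Thursday, 21 May 2020, which is the date termination becomes effective.

21 May 2020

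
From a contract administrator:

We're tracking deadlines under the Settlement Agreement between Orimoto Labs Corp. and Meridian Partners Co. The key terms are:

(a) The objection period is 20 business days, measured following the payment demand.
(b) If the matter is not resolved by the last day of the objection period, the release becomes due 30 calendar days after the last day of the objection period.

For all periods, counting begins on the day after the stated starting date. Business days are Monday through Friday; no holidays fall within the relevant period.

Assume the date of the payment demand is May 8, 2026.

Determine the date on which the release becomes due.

Jul 5, 2026

The last day of the objection period: counting 20 business days from Friday, May 8, 2026 (May 11, May 12, May 13, May 14, …, Jun 3, Jun 4, Jun 5, skipping weekends) reaches Friday, Jun 5, 2026.
Adding 30 calendar days to Jun 5, 2026 gives Jul 5, 2026, which is the date on which the release becomes due.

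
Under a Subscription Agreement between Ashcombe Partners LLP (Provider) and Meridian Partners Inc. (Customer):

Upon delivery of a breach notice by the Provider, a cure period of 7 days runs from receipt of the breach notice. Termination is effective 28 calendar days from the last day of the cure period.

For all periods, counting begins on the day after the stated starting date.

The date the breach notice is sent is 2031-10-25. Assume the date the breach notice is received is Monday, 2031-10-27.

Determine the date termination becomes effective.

The last day of the cure period: 2031-10-27 + 7 days = 2031-11-03.
The date termination becomes effective: 28 calendar days after 2031-11-03 is 2031-12-01.

2031-12-01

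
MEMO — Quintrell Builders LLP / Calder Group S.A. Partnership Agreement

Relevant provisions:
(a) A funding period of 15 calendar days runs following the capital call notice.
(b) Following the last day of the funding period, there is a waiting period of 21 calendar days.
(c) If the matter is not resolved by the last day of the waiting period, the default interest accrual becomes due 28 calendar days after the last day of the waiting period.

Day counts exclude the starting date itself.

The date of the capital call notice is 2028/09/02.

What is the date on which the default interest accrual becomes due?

2028/11/05

The last day of the funding period: 15 calendar days after 2028/09/02 is 2028/09/17.
The last day of the waiting period: 21 calendar days after 2028/09/17 is 2028/10/08.
The date on which the default interest accrual becomes due: 28 calendar days after 2028/10/08 is 2028/11/05.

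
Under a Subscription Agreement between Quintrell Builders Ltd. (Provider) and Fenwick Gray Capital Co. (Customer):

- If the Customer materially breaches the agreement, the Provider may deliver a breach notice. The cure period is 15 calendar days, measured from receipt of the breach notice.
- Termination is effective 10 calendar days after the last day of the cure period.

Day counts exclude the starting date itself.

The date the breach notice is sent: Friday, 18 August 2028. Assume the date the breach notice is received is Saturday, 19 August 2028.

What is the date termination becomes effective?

13 September 2028

The last day of the cure period: 15 calendar days after 19 August 2028 is 3 September 2028.
Adding 10 calendar days to 3 September 2028 gives 13 September 2028, which is the date termination becomes effective.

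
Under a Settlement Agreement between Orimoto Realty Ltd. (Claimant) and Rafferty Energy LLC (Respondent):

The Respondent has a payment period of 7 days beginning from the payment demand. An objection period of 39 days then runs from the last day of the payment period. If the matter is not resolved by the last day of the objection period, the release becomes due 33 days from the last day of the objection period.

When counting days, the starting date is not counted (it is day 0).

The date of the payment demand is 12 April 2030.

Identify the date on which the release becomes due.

30 June 2030

The last day of the payment period: 12 April 2030 + 7 days = 19 April 2030.
The last day of the objection period: 39 calendar days after 19 April 2030 is 28 May 2030.
The date on which the release becomes due: 33 calendar days after 28 May 2030 is 30 June 2030.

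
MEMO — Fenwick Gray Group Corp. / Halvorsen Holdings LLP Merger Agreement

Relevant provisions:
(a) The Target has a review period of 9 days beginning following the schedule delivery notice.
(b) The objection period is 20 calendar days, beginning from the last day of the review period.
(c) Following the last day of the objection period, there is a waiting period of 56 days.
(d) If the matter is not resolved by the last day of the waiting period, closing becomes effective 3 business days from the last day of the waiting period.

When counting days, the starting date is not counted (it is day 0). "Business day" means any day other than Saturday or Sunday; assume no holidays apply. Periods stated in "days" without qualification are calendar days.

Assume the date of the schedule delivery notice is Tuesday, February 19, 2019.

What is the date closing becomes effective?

May 20, 2019

The last day of the review period: February 19, 2019 + 9 days = February 28, 2019.
Adding 20 calendar days to February 28, 2019 gives March 20, 2019, which is the last day of the objection period.
Adding 56 calendar days to March 20, 2019 gives May 15, 2019, which is the last day of the waiting period.
From Wednesday, May 15, 2019, 3 business days (May 16, May 17, May 20, skipping weekends) brings us to Monday, May 20, 2019, which is the date closing becomes effective.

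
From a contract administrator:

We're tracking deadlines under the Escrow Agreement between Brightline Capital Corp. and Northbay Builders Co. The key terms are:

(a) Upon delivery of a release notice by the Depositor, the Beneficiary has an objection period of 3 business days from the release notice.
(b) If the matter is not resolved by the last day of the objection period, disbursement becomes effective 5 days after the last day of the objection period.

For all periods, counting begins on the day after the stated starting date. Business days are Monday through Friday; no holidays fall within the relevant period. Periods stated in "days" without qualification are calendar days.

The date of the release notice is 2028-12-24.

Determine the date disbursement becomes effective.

2029-01-01

The last day of the objection period: counting 3 business days from Sunday, 2028-12-24 (Dec 25, Dec 26, Dec 27, skipping weekends) reaches Wednesday, 2028-12-27.
The date disbursement becomes effective: 5 calendar days after 2028-12-27 is 2029-01-01.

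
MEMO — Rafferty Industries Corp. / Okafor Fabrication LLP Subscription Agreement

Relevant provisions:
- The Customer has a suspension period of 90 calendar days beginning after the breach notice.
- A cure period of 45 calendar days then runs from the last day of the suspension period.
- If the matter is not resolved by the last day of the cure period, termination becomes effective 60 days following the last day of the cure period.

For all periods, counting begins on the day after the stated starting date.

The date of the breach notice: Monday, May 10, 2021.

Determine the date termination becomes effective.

The last day of the suspension period: 90 calendar days after May 10, 2021 is August 8, 2021.
The last day of the cure period: 45 calendar days after August 8, 2021 is September 22, 2021.
Adding 60 calendar days to September 22, 2021 gives November 21, 2021, which is the date termination becomes effective.

November 21, 2021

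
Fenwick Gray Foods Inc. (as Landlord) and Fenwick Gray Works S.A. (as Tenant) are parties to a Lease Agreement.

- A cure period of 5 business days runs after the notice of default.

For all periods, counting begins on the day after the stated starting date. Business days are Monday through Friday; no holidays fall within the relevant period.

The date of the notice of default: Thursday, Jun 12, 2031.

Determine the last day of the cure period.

The last day of the cure period: counting 5 business days from Thursday, Jun 12, 2031 (Jun 13, Jun 16, Jun 17, Jun 18, Jun 19, skipping weekends) reaches Thursday, Jun 19, 2031.

Jun 19, 2031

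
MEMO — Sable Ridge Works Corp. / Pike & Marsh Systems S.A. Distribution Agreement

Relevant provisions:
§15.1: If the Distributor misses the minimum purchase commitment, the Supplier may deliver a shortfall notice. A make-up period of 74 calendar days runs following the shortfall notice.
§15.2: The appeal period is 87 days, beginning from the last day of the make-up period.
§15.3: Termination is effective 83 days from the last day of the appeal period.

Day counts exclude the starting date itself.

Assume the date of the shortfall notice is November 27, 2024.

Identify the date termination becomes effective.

The last day of the make-up period: 74 calendar days after November 27, 2024 is February 9, 2025.
The last day of the appeal period: February 9, 2025 + 87 days = May 7, 2025.
The date termination becomes effective: 83 calendar days after May 7, 2025 is July 29, 2025.

July 29, 2025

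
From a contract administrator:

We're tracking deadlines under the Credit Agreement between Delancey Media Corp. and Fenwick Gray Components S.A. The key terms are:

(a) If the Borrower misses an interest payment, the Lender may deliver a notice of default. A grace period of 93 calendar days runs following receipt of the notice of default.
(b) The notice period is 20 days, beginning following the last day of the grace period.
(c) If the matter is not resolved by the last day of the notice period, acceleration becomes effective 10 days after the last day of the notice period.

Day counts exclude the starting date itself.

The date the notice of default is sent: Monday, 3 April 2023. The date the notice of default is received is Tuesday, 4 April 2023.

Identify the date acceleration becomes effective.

Adding 93 calendar days to 4 April 2023 gives 6 July 2023, which is the last day of the grace period.
The last day of the notice period: 20 calendar days after 6 July 2023 is 26 July 2023.
Adding 10 calendar days to 26 July 2023 gives 5 August 2023, which is the date acceleration becomes effective.

5 August 2023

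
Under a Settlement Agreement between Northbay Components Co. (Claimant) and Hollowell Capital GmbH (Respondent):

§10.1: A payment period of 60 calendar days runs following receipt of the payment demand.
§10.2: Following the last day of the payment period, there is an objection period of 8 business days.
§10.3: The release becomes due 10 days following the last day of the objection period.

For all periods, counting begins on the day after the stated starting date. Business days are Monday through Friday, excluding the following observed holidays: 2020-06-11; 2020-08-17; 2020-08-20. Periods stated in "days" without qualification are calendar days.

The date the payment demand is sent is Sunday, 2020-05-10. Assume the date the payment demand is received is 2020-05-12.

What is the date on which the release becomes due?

2020-08-01

The last day of the payment period: 2020-05-12 + 60 days = 2020-07-11.
The last day of the objection period: counting 8 business days from Saturday, 2020-07-11 (Jul 13, Jul 14, Jul 15, Jul 16, Jul 17, Jul 20, Jul 21, Jul 22, skipping weekends) reaches Wednesday, 2020-07-22.
The date on which the release becomes due: 10 calendar days after 2020-07-22 is 2020-08-01.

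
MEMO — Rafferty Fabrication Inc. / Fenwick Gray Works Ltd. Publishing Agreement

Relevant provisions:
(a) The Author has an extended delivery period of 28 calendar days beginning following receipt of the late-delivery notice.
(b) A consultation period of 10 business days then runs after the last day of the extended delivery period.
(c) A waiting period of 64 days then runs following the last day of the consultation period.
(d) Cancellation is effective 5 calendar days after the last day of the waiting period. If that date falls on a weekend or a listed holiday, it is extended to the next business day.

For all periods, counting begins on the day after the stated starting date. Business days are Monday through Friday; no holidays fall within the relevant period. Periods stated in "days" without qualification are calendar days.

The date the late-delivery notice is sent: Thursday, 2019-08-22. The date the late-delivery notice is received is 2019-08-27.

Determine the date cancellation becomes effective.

2019-12-16

The last day of the extended delivery period: 28 calendar days after 2019-08-27 is 2019-09-24.
The last day of the consultation period: counting 10 business days from Tuesday, 2019-09-24 (Sep 25, Sep 26, Sep 27, Sep 30, Oct 1, Oct 2, Oct 3, Oct 4, Oct 7, Oct 8, skipping weekends) reaches Tuesday, 2019-10-08.
The last day of the waiting period: 64 calendar days after 2019-10-08 is 2019-12-11.
The date cancellation becomes effective: 2019-12-11 + 5 days = 2019-12-16. 2019-12-16 is a Monday, so no roll-forward applies.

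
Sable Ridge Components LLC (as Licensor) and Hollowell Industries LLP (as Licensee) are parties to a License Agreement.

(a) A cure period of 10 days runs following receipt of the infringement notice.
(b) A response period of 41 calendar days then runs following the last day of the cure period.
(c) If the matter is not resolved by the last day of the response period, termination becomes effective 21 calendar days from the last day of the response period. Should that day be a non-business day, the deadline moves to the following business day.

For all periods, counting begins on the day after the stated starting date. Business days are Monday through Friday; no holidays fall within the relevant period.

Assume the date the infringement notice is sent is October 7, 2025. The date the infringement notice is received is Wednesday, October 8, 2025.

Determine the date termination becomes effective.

Adding 10 calendar days to October 8, 2025 gives October 18, 2025, which is the last day of the cure period.
The last day of the response period: October 18, 2025 + 41 days = November 28, 2025.
The date termination becomes effective: 21 calendar days after November 28, 2025 is December 19, 2025. December 19, 2025 is a Friday, so no roll-forward applies.

December 19, 2025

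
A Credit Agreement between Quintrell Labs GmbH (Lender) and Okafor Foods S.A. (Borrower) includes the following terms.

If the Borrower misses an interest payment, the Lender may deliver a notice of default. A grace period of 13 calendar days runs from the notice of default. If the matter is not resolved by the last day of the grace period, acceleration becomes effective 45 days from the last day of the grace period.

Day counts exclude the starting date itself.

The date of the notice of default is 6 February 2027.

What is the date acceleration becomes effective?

5 April 2027

Adding 13 calendar days to 6 February 2027 gives 19 February 2027, which is the last day of the grace period.
The date acceleration becomes effective: 45 calendar days after 19 February 2027 is 5 April 2027.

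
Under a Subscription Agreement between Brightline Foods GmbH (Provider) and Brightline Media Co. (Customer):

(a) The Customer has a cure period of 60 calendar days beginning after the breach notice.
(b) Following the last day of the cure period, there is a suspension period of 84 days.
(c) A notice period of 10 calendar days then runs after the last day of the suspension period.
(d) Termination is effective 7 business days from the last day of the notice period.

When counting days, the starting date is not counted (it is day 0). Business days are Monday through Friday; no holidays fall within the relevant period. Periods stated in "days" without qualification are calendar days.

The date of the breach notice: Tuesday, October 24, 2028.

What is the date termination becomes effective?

April 5, 2029

The last day of the cure period: October 24, 2028 + 60 days = December 23, 2028.
The last day of the suspension period: December 23, 2028 + 84 days = March 17, 2029.
Adding 10 calendar days to March 17, 2029 gives March 27, 2029, which is the last day of the notice period.
The date termination becomes effective: 7 business days after Tuesday, March 27, 2029, skipping weekends — Mar 28, Mar 29, Mar 30, Apr 2, Apr 3, Apr 4, Apr 5 — lands on Thursday, April 5, 2029.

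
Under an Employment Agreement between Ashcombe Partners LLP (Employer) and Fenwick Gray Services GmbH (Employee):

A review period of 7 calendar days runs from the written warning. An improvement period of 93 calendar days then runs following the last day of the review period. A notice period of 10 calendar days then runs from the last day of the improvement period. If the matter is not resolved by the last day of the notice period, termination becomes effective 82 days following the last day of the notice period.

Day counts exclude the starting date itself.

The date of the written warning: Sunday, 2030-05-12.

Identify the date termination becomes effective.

The last day of the review period: 7 calendar days after 2030-05-12 is 2030-05-19.
Adding 93 calendar days to 2030-05-19 gives 2030-08-20, which is the last day of the improvement period.
Adding 10 calendar days to 2030-08-20 gives 2030-08-30, which is the last day of the notice period.
The date termination becomes effective: 2030-08-30 + 82 days = 2030-11-20.

2030-11-20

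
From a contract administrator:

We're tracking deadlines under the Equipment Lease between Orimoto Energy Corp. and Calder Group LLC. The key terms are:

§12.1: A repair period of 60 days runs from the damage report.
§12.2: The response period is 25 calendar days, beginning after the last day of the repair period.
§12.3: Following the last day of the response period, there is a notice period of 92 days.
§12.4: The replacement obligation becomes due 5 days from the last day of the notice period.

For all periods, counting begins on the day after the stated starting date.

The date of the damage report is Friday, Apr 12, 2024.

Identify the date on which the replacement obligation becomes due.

Oct 11, 2024

The last day of the repair period: 60 calendar days after Apr 12, 2024 is Jun 11, 2024.
Adding 25 calendar days to Jun 11, 2024 gives Jul 6, 2024, which is the last day of the response period.
Adding 92 calendar days to Jul 6, 2024 gives Oct 6, 2024, which is the last day of the notice period.
Adding 5 calendar days to Oct 6, 2024 gives Oct 11, 2024, which is the date on which the replacement obligation becomes due.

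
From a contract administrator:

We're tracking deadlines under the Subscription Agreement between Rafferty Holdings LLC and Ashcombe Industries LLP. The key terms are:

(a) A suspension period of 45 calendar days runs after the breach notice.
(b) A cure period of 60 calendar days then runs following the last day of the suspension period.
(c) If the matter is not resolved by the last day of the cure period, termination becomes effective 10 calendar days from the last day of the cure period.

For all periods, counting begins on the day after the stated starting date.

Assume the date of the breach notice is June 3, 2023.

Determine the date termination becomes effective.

The last day of the suspension period: June 3, 2023 + 45 days = July 18, 2023.
Adding 60 calendar days to July 18, 2023 gives September 16, 2023, which is the last day of the cure period.
Adding 10 calendar days to September 16, 2023 gives September 26, 2023, which is the date termination becomes effective.

September 26, 2023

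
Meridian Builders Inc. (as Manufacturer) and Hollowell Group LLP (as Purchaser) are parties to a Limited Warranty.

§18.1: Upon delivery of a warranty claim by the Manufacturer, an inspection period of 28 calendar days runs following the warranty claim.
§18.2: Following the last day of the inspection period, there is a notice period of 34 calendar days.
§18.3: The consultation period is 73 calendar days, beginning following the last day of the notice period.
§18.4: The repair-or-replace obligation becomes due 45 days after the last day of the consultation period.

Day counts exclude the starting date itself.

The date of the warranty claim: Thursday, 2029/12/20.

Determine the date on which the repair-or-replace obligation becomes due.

The last day of the inspection period: 28 calendar days after 2029/12/20 is 2030/01/17.
The last day of the notice period: 34 calendar days after 2030/01/17 is 2030/02/20.
Adding 73 calendar days to 2030/02/20 gives 2030/05/04, which is the last day of the consultation period.
Adding 45 calendar days to 2030/05/04 gives 2030/06/18, which is the date on which the repair-or-replace obligation becomes due.

2030/06/18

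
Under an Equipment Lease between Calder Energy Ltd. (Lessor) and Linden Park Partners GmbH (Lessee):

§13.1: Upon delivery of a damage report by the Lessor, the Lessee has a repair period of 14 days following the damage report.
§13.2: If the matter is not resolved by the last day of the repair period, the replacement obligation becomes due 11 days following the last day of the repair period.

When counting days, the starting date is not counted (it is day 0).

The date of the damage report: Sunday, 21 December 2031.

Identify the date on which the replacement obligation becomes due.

15 January 2032

The last day of the repair period: 14 calendar days after 21 December 2031 is 4 January 2032.
The date on which the replacement obligation becomes due: 11 calendar days after 4 January 2032 is 15 January 2032.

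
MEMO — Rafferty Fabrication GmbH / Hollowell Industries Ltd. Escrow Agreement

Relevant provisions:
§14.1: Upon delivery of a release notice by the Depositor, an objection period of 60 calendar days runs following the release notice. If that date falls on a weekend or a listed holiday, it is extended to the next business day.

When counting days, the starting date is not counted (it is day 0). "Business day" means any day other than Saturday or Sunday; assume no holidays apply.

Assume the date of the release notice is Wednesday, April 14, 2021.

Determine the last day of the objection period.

The last day of the objection period: April 14, 2021 + 60 days = June 13, 2021. That falls on a Sunday, so it rolls to the next business day, Monday, June 14, 2021.

June 14, 2021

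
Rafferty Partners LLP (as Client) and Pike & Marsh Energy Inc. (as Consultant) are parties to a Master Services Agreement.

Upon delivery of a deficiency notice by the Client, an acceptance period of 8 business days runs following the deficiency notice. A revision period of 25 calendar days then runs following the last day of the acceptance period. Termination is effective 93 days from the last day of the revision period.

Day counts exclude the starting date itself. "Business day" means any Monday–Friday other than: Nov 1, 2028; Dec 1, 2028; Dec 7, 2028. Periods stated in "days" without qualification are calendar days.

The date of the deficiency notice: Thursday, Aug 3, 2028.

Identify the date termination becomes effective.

The last day of the acceptance period: counting 8 business days from Thursday, Aug 3, 2028 (Aug 4, Aug 7, Aug 8, Aug 9, Aug 10, Aug 11, Aug 14, Aug 15, skipping weekends) reaches Tuesday, Aug 15, 2028.
The last day of the revision period: Aug 15, 2028 + 25 days = Sep 9, 2028.
Adding 93 calendar days to Sep 9, 2028 gives Dec 11, 2028, which is the date termination becomes effective.

Dec 11, 2028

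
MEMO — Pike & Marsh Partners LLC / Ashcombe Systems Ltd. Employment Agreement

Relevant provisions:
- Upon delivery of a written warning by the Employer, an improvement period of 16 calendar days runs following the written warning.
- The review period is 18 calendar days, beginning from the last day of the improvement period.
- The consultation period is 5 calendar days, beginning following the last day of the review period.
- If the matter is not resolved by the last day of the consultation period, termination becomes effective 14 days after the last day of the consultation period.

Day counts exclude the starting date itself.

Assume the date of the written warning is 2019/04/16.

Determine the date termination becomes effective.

2019/06/08

The last day of the improvement period: 2019/04/16 + 16 days = 2019/05/02.
The last day of the review period: 18 calendar days after 2019/05/02 is 2019/05/20.
Adding 5 calendar days to 2019/05/20 gives 2019/05/25, which is the last day of the consultation period.
Adding 14 calendar days to 2019/05/25 gives 2019/06/08, which is the date termination becomes effective.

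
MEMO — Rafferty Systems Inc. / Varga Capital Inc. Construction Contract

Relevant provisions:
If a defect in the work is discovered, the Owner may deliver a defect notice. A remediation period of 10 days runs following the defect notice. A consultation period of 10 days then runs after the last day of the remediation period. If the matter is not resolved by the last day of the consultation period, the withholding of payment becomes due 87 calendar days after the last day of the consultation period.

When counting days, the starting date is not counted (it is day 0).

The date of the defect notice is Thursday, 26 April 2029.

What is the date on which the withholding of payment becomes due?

11 August 2029

The last day of the remediation period: 26 April 2029 + 10 days = 6 May 2029.
The last day of the consultation period: 10 calendar days after 6 May 2029 is 16 May 2029.
The date on which the withholding of payment becomes due: 87 calendar days after 16 May 2029 is 11 August 2029.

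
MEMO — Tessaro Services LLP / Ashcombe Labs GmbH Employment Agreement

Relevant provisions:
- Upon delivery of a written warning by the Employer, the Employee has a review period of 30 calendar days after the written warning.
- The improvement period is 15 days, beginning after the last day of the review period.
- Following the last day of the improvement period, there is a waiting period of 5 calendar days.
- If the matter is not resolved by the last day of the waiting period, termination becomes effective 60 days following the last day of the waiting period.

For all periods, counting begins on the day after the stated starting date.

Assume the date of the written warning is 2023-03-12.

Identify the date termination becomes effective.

2023-06-30

The last day of the review period: 2023-03-12 + 30 days = 2023-04-11.
Adding 15 calendar days to 2023-04-11 gives 2023-04-26, which is the last day of the improvement period.
Adding 5 calendar days to 2023-04-26 gives 2023-05-01, which is the last day of the waiting period.
The date termination becomes effective: 60 calendar days after 2023-05-01 is 2023-06-30.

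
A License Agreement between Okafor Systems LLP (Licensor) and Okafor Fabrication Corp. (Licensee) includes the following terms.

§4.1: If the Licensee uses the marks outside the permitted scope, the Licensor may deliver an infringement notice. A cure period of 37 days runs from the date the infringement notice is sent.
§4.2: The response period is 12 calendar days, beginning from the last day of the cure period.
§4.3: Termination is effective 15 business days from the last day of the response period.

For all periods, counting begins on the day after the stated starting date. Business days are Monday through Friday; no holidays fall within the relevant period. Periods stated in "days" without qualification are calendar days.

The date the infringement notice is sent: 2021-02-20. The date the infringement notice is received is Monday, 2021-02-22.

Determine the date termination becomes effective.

The last day of the cure period: 2021-02-20 + 37 days = 2021-03-29.
Adding 12 calendar days to 2021-03-29 gives 2021-04-10, which is the last day of the response period.
The date termination becomes effective: counting 15 business days from Saturday, 2021-04-10 (Apr 12, Apr 13, Apr 14, Apr 15, …, Apr 28, Apr 29, Apr 30, skipping weekends) reaches Friday, 2021-04-30.

2021-04-30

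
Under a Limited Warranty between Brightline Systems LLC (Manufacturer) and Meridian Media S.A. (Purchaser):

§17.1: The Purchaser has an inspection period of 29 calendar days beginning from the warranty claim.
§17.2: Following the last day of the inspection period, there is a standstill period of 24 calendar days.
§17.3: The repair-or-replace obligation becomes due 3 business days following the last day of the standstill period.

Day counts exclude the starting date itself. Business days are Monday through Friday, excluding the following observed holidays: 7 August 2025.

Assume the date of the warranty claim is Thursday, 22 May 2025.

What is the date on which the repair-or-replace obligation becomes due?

The last day of the inspection period: 22 May 2025 + 29 days = 20 June 2025.
The last day of the standstill period: 24 calendar days after 20 June 2025 is 14 July 2025.
The date on which the repair-or-replace obligation becomes due: counting 3 business days from Monday, 14 July 2025 (Jul 15, Jul 16, Jul 17, skipping weekends) reaches Thursday, 17 July 2025.

17 July 2025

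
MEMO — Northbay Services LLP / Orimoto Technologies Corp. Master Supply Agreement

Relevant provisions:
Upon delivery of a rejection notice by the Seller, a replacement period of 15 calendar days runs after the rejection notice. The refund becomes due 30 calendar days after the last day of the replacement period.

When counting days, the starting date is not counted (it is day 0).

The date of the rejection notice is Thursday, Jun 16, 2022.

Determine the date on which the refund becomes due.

Jul 31, 2022

Adding 15 calendar days to Jun 16, 2022 gives Jul 1, 2022, which is the last day of the replacement period.
The date on which the refund becomes due: 30 calendar days after Jul 1, 2022 is Jul 31, 2022.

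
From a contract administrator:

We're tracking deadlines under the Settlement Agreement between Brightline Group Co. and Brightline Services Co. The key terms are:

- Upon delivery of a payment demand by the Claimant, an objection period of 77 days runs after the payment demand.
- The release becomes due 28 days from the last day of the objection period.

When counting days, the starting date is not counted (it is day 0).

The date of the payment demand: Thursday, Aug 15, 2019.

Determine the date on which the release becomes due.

Nov 28, 2019

The last day of the objection period: 77 calendar days after Aug 15, 2019 is Oct 31, 2019.
Adding 28 calendar days to Oct 31, 2019 gives Nov 28, 2019, which is the date on which the release becomes due.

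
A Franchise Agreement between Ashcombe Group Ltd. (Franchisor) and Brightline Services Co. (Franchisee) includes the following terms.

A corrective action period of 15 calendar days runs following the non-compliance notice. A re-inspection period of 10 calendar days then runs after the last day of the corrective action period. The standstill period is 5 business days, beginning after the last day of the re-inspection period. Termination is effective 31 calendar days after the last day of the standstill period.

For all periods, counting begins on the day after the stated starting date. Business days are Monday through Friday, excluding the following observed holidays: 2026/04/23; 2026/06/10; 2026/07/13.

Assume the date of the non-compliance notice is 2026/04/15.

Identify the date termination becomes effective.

The last day of the corrective action period: 15 calendar days after 2026/04/15 is 2026/04/30.
Adding 10 calendar days to 2026/04/30 gives 2026/05/10, which is the last day of the re-inspection period.
From Sunday, 2026/05/10, 5 business days (May 11, May 12, May 13, May 14, May 15, skipping weekends) brings us to Friday, 2026/05/15, which is the last day of the standstill period.
Adding 31 calendar days to 2026/05/15 gives 2026/06/15, which is the date termination becomes effective.

2026/06/15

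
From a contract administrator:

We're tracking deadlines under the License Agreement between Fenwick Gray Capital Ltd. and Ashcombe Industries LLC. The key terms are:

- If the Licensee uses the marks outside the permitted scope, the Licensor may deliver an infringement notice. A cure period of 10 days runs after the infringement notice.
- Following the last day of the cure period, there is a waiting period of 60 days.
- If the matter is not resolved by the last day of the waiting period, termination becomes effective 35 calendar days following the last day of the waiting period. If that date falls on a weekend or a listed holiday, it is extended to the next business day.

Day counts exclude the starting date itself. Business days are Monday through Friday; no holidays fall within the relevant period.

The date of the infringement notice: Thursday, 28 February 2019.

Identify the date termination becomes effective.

13 June 2019

Adding 10 calendar days to 28 February 2019 gives 10 March 2019, which is the last day of the cure period.
Adding 60 calendar days to 10 March 2019 gives 9 May 2019, which is the last day of the waiting period.
Adding 35 calendar days to 9 May 2019 gives 13 June 2019, which is the date termination becomes effective. 13 June 2019 is a Thursday, so no roll-forward applies.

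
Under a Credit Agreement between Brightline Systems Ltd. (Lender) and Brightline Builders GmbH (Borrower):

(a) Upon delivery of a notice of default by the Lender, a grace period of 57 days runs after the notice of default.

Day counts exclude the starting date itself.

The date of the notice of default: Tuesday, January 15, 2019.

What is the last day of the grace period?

March 13, 2019

Adding 57 calendar days to January 15, 2019 gives March 13, 2019, which is the last day of the grace period.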